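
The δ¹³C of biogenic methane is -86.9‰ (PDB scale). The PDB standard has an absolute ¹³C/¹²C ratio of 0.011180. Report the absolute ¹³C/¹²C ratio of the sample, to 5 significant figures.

0.010208

R_sample = R_standard × (δ¹³C/1000 + 1)
R_sample = 0.011180 × (-86.9/1000 + 1) = 0.011180 × 0.913100
R_sample = 0.0102085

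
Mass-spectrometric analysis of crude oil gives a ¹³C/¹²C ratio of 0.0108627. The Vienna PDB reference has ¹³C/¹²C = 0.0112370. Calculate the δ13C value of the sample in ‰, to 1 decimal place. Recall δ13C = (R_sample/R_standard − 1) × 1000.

-33.3‰

δ13C = (R_sample / R_standard − 1) × 1000
R_sample / R_standard = 0.0108627 / 0.0112370 = 0.966690
δ13C = (0.966690 − 1) × 1000 = -33.31‰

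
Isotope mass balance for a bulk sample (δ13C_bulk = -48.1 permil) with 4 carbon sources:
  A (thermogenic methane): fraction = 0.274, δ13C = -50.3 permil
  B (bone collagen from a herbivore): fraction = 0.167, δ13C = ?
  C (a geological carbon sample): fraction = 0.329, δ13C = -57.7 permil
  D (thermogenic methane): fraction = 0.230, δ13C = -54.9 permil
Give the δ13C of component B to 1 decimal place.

Isotope mass balance: δ_bulk = Σ fᵢ·δᵢ.
-48.1 = 0.274×(-50.3) + 0.167×δ_B + 0.329×(-57.7) + 0.230×(-54.9)
0.167·δ_B = -48.1 − (-45.393) = -2.707
δ_B = -2.707 / 0.167 = -16.21 permil

-16.2 permil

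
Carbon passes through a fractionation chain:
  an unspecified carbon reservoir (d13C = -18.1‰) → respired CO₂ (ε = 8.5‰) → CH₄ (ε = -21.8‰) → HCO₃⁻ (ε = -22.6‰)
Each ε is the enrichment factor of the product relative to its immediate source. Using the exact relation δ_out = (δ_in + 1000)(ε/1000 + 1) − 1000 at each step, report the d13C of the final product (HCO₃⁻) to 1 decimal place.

-53.2‰

step 1: δ = (-18.10 + 1000)·(8.5/1000 + 1) − 1000 = -9.75‰
step 2: δ = (-9.75 + 1000)·(-21.8/1000 + 1) − 1000 = -31.34‰
step 3: δ = (-31.34 + 1000)·(-22.6/1000 + 1) − 1000 = -53.23‰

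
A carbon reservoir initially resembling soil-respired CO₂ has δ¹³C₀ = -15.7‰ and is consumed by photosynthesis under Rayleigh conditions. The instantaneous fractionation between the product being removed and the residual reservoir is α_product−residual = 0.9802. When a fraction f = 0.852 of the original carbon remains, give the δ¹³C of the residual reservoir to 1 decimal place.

Rayleigh residual: δ_res = (δ₀ + 1000)·f^(α−1) − 1000
α − 1 = -0.01980
f^(α−1) = 0.852^(-0.01980) = 1.003176
δ_res = (-15.7 + 1000) × 1.003176 − 1000 = 987.427 − 1000 = -12.57‰

-12.6‰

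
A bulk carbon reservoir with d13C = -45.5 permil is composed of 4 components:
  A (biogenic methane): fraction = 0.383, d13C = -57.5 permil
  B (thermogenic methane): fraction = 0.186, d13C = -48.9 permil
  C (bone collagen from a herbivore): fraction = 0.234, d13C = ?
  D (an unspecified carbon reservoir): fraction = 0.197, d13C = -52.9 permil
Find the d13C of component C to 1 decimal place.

Isotope mass balance: δ_bulk = Σ fᵢ·δᵢ.
-45.5 = 0.383×(-57.5) + 0.186×(-48.9) + 0.234×δ_C + 0.197×(-52.9)
0.234·δ_C = -45.5 − (-41.539) = -3.961
δ_C = -3.961 / 0.234 = -16.93 permil

-16.9 permil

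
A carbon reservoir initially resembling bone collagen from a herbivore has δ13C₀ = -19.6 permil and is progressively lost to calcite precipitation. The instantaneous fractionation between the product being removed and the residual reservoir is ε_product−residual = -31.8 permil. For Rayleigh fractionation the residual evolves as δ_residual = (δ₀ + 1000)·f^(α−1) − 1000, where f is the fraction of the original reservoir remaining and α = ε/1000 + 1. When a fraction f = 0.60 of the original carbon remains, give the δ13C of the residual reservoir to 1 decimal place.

-3.5 permil

Rayleigh residual: δ_res = (δ₀ + 1000)·f^(α−1) − 1000
α = ε/1000 + 1 = 0.96820, so α − 1 = -0.03180
f^(α−1) = 0.60^(-0.03180) = 1.016377
δ_res = (-19.6 + 1000) × 1.016377 − 1000 = 996.456 − 1000 = -3.54 permil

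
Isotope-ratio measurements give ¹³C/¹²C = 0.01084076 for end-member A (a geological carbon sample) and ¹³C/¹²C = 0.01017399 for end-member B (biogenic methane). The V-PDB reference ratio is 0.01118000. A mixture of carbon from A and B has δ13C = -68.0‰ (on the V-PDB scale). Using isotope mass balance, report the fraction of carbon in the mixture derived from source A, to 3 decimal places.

0.369

δ_A = (0.01084076/0.01118000 − 1)×1000 = (0.969657 − 1)×1000 = -30.343‰
δ_B = (0.01017399/0.01118000 − 1)×1000 = (0.910017 − 1)×1000 = -89.983‰
f_A = (δ_mix − δ_B)/(δ_A − δ_B) = (-68.0 − (-89.983))/(-30.343 − (-89.983))
f_A = 21.983 / 59.640 = 0.3686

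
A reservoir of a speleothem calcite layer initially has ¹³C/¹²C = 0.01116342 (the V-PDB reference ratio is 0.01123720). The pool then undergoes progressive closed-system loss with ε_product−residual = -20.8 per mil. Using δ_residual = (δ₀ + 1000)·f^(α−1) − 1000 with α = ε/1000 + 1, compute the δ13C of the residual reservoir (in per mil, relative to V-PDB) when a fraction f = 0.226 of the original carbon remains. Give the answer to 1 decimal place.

24.6 per mil

δ₀ = (0.01116342/0.01123720 − 1)×1000 = (0.993434 − 1)×1000 = -6.566 per mil
α − 1 = ε/1000 = -0.0208
f^(α−1) = 0.226^(-0.0208) = 1.031418
δ_res = (-6.566 + 1000) × 1.031418 − 1000 = 1024.646 − 1000 = 24.65 per mil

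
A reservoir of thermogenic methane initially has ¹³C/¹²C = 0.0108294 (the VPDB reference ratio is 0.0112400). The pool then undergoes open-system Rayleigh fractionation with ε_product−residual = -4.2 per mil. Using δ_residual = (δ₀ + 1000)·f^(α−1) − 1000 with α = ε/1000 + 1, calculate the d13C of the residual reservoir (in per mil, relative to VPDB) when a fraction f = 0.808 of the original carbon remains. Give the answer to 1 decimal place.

δ₀ = (0.0108294/0.0112400 − 1)×1000 = (0.963470 − 1)×1000 = -36.530 per mil
α − 1 = ε/1000 = -0.0042
f^(α−1) = 0.808^(-0.0042) = 1.000896
δ_res = (-36.530 + 1000) × 1.000896 − 1000 = 964.333 − 1000 = -35.67 per mil

-35.7 per mil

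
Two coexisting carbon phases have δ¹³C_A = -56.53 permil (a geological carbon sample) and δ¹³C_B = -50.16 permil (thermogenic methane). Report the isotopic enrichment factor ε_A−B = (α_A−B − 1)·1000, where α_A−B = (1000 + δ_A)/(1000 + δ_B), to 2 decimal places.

α_A−B = (1000 + -56.53) / (1000 + -50.16) = 943.47 / 949.84 = 0.993294
ε_A−B = (0.993294 − 1) × 1000 = -6.706 permil
(The approximation ε ≈ δ_A − δ_B would give -6.37 permil.)

-6.71 permil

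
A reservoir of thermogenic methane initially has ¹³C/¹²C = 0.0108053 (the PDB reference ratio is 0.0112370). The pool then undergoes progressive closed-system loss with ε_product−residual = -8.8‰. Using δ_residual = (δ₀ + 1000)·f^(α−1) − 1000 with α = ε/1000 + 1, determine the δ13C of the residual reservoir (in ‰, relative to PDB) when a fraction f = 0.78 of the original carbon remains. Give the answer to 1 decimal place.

δ₀ = (0.0108053/0.0112370 − 1)×1000 = (0.961582 − 1)×1000 = -38.418‰
α − 1 = ε/1000 = -0.0088
f^(α−1) = 0.78^(-0.0088) = 1.002189
δ_res = (-38.418 + 1000) × 1.002189 − 1000 = 963.687 − 1000 = -36.31‰

-36.3‰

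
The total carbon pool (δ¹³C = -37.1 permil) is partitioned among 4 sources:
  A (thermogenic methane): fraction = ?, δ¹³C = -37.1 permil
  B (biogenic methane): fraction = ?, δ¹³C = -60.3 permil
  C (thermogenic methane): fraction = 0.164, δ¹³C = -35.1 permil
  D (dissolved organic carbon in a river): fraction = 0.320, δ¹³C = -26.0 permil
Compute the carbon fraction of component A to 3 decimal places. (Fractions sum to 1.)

0.349

Let f_A and f_B be the unknown fractions; fractions sum to 1 so f_A + f_B = 0.516.
Mass balance: Σ fᵢ·δᵢ = δ_bulk ⇒ f_A·(-37.1) + f_B·(-60.3) = -37.1 − (-14.076) = -23.024
Substitute f_B = 0.516 − f_A:
f_A·(-37.1 − -60.3) = -23.024 − 0.516×(-60.3) = 8.091
f_A = 8.091 / 23.2 = 0.3488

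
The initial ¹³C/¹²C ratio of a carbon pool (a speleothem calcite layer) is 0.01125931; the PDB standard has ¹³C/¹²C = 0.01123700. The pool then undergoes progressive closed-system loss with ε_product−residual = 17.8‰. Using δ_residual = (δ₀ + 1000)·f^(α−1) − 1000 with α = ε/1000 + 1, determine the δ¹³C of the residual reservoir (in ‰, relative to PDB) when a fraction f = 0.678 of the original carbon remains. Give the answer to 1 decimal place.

-4.9‰

δ₀ = (0.01125931/0.01123700 − 1)×1000 = (1.001985 − 1)×1000 = 1.985‰
α − 1 = ε/1000 = 0.0178
f^(α−1) = 0.678^(0.0178) = 0.993107
δ_res = (1.985 + 1000) × 0.993107 − 1000 = 995.078 − 1000 = -4.92‰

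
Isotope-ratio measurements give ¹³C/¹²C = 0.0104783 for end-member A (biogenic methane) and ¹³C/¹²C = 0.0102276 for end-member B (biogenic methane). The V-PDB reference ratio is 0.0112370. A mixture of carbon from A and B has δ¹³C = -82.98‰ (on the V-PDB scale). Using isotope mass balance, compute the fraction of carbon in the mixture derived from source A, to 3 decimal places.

δ_A = (0.0104783/0.0112370 − 1)×1000 = (0.932482 − 1)×1000 = -67.518‰
δ_B = (0.0102276/0.0112370 − 1)×1000 = (0.910172 − 1)×1000 = -89.828‰
f_A = (δ_mix − δ_B)/(δ_A − δ_B) = (-82.98 − (-89.828))/(-67.518 − (-89.828))
f_A = 6.848 / 22.310 = 0.3070

0.307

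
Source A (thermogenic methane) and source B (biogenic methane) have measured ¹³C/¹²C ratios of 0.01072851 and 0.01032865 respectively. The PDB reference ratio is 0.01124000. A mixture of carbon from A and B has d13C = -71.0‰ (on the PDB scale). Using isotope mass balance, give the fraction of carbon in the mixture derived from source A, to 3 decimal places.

0.283

δ_A = (0.01072851/0.01124000 − 1)×1000 = (0.954494 − 1)×1000 = -45.506‰
δ_B = (0.01032865/0.01124000 − 1)×1000 = (0.918919 − 1)×1000 = -81.081‰
f_A = (δ_mix − δ_B)/(δ_A − δ_B) = (-71.0 − (-81.081))/(-45.506 − (-81.081))
f_A = 10.081 / 35.575 = 0.2834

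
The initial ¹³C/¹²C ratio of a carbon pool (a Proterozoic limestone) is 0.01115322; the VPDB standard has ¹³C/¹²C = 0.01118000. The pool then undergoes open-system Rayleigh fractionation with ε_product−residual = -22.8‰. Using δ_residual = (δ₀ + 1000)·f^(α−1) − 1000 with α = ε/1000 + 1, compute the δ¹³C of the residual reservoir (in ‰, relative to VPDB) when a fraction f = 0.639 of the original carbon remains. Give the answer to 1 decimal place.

7.8‰

δ₀ = (0.01115322/0.01118000 − 1)×1000 = (0.997605 − 1)×1000 = -2.395‰
α − 1 = ε/1000 = -0.0228
f^(α−1) = 0.639^(-0.0228) = 1.010263
δ_res = (-2.395 + 1000) × 1.010263 − 1000 = 1007.843 − 1000 = 7.84‰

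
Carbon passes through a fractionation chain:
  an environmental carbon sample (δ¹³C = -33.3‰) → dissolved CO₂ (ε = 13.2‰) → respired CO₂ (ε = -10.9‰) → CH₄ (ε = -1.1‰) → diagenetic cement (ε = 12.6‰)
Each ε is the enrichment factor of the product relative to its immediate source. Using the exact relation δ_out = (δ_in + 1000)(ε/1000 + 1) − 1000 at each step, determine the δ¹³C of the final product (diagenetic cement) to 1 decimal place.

-20.1‰

step 1: δ = (-33.30 + 1000)·(13.2/1000 + 1) − 1000 = -20.54‰
step 2: δ = (-20.54 + 1000)·(-10.9/1000 + 1) − 1000 = -31.22‰
step 3: δ = (-31.22 + 1000)·(-1.1/1000 + 1) − 1000 = -32.28‰
step 4: δ = (-32.28 + 1000)·(12.6/1000 + 1) − 1000 = -20.09‰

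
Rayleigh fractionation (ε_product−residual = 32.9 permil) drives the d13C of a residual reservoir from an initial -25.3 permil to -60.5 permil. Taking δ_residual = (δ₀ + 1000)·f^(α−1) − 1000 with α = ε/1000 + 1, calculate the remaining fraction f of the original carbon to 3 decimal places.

α − 1 = ε/1000 = 0.0329
(δ_res + 1000)/(δ₀ + 1000) = (-60.5 + 1000)/(-25.3 + 1000) = 939.5/974.7 = 0.963886
f = 0.963886^(1/0.0329) = exp(ln(0.963886)/0.0329) = exp(-0.03678/0.0329)
f = exp(-1.1180) = 0.3269

0.327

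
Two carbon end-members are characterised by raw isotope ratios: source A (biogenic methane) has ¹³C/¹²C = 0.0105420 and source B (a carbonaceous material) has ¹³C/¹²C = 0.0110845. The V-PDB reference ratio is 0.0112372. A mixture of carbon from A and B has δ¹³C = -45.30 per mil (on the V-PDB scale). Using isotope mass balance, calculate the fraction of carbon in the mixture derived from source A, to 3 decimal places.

0.657

δ_A = (0.0105420/0.0112372 − 1)×1000 = (0.938134 − 1)×1000 = -61.866 per mil
δ_B = (0.0110845/0.0112372 − 1)×1000 = (0.986411 − 1)×1000 = -13.589 per mil
f_A = (δ_mix − δ_B)/(δ_A − δ_B) = (-45.30 − (-13.589))/(-61.866 − (-13.589))
f_A = -31.711 / -48.277 = 0.6569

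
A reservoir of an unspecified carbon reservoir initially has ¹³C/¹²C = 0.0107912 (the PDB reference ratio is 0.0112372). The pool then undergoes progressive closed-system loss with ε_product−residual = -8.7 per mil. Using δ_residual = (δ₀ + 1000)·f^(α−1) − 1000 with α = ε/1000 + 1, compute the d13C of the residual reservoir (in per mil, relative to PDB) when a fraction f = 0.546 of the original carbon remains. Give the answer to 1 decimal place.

δ₀ = (0.0107912/0.0112372 − 1)×1000 = (0.960310 − 1)×1000 = -39.690 per mil
α − 1 = ε/1000 = -0.0087
f^(α−1) = 0.546^(-0.0087) = 1.005279
δ_res = (-39.690 + 1000) × 1.005279 − 1000 = 965.379 − 1000 = -34.62 per mil

-34.6 per mil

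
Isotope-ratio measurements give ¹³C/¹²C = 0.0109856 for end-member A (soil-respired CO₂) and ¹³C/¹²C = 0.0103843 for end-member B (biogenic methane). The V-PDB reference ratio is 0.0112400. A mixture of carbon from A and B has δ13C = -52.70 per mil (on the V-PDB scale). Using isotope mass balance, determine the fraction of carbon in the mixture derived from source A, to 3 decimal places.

0.438

δ_A = (0.0109856/0.0112400 − 1)×1000 = (0.977367 − 1)×1000 = -22.633 per mil
δ_B = (0.0103843/0.0112400 − 1)×1000 = (0.923870 − 1)×1000 = -76.130 per mil
f_A = (δ_mix − δ_B)/(δ_A − δ_B) = (-52.70 − (-76.130))/(-22.633 − (-76.130))
f_A = 23.430 / 53.496 = 0.4380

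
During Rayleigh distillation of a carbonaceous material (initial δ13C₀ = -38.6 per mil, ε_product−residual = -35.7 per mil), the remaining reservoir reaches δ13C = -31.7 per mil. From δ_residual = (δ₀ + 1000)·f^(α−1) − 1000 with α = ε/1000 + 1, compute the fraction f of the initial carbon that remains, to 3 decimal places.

0.818

α − 1 = ε/1000 = -0.0357
(δ_res + 1000)/(δ₀ + 1000) = (-31.7 + 1000)/(-38.6 + 1000) = 968.3/961.4 = 1.007177
f = 1.007177^(1/-0.0357) = exp(ln(1.007177)/-0.0357) = exp(0.00715/-0.0357)
f = exp(-0.2003) = 0.8185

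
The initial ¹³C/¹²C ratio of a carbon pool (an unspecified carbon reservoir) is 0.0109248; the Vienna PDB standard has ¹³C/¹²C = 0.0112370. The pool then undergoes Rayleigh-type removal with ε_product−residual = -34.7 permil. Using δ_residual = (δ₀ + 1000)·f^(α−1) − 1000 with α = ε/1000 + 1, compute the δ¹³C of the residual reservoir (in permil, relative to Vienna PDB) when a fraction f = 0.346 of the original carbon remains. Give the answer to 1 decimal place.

8.7 permil

δ₀ = (0.0109248/0.0112370 − 1)×1000 = (0.972217 − 1)×1000 = -27.783 permil
α − 1 = ε/1000 = -0.0347
f^(α−1) = 0.346^(-0.0347) = 1.037514
δ_res = (-27.783 + 1000) × 1.037514 − 1000 = 1008.689 − 1000 = 8.69 permil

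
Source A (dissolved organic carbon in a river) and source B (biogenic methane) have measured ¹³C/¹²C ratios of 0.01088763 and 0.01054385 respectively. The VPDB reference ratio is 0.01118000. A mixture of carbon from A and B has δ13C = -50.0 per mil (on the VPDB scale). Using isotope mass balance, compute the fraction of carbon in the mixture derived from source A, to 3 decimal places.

δ_A = (0.01088763/0.01118000 − 1)×1000 = (0.973849 − 1)×1000 = -26.151 per mil
δ_B = (0.01054385/0.01118000 − 1)×1000 = (0.943099 − 1)×1000 = -56.901 per mil
f_A = (δ_mix − δ_B)/(δ_A − δ_B) = (-50.0 − (-56.901))/(-26.151 − (-56.901))
f_A = 6.901 / 30.750 = 0.2244

0.224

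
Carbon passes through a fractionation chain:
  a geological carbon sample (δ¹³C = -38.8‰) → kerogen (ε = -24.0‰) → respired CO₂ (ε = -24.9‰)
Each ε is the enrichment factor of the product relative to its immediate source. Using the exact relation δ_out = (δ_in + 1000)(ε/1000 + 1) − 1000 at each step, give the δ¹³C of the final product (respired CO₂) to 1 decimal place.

-85.2‰

step 1: δ = (-38.80 + 1000)·(-24.0/1000 + 1) − 1000 = -61.87‰
step 2: δ = (-61.87 + 1000)·(-24.9/1000 + 1) − 1000 = -85.23‰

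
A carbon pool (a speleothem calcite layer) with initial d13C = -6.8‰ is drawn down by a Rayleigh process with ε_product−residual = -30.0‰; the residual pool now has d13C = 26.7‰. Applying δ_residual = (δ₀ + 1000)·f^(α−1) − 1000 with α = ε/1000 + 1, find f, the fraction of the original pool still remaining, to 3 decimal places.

α − 1 = ε/1000 = -0.0300
(δ_res + 1000)/(δ₀ + 1000) = (26.7 + 1000)/(-6.8 + 1000) = 1026.7/993.2 = 1.033729
f = 1.033729^(1/-0.0300) = exp(ln(1.033729)/-0.0300) = exp(0.03317/-0.0300)
f = exp(-1.1058) = 0.3310

0.331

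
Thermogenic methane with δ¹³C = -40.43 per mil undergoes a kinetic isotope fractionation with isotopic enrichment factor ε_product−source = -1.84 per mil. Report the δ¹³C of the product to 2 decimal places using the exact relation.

-42.20 per mil

To first order, δ_product ≈ δ_source + ε = -42.27 per mil.
Exactly, δ_product = (δ_source + 1000)·(ε/1000 + 1) − 1000.
δ_product = (-40.43 + 1000) × (-1.84/1000 + 1) − 1000
δ_product = -42.196 per mil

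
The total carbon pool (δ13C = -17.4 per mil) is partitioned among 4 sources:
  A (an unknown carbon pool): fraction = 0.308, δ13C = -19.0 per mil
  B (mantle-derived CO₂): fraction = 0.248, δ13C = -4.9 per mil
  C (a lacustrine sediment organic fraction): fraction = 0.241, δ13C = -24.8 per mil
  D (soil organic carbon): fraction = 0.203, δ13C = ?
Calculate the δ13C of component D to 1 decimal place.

-21.5 per mil

Isotope mass balance: δ_bulk = Σ fᵢ·δᵢ.
-17.4 = 0.308×(-19.0) + 0.248×(-4.9) + 0.241×(-24.8) + 0.203×δ_D
0.203·δ_D = -17.4 − (-13.044) = -4.356
δ_D = -4.356 / 0.203 = -21.46 per mil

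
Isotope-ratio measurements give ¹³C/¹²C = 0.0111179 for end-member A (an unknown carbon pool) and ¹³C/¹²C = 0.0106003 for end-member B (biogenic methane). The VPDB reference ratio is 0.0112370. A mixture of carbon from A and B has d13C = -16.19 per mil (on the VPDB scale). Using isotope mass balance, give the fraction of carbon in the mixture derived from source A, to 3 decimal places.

δ_A = (0.0111179/0.0112370 − 1)×1000 = (0.989401 − 1)×1000 = -10.599 per mil
δ_B = (0.0106003/0.0112370 − 1)×1000 = (0.943339 − 1)×1000 = -56.661 per mil
f_A = (δ_mix − δ_B)/(δ_A − δ_B) = (-16.19 − (-56.661))/(-10.599 − (-56.661))
f_A = 40.471 / 46.062 = 0.8786

0.879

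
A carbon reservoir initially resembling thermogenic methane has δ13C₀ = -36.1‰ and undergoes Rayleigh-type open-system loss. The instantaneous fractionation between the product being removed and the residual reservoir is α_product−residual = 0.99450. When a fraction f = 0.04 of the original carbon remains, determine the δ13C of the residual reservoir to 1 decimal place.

Rayleigh residual: δ_res = (δ₀ + 1000)·f^(α−1) − 1000
α − 1 = -0.00550
f^(α−1) = 0.04^(-0.00550) = 1.017861
δ_res = (-36.1 + 1000) × 1.017861 − 1000 = 981.117 − 1000 = -18.88‰

-18.9‰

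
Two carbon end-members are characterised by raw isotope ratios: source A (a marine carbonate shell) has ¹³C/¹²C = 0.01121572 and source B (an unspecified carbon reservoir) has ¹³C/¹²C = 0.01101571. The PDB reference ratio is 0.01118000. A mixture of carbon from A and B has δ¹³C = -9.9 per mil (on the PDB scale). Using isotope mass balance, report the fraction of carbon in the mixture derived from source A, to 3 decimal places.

0.268

δ_A = (0.01121572/0.01118000 − 1)×1000 = (1.003195 − 1)×1000 = 3.195 per mil
δ_B = (0.01101571/0.01118000 − 1)×1000 = (0.985305 − 1)×1000 = -14.695 per mil
f_A = (δ_mix − δ_B)/(δ_A − δ_B) = (-9.9 − (-14.695))/(3.195 − (-14.695))
f_A = 4.795 / 17.890 = 0.2680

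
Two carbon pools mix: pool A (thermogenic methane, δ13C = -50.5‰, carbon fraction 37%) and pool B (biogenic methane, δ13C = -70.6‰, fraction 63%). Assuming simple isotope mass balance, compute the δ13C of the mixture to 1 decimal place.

-63.2‰

δ_mix = f_A·δ_A + f_B·δ_B
δ_mix = 0.37 × (-50.5) + 0.63 × (-70.6)
δ_mix = -18.68 + -44.48 = -63.16‰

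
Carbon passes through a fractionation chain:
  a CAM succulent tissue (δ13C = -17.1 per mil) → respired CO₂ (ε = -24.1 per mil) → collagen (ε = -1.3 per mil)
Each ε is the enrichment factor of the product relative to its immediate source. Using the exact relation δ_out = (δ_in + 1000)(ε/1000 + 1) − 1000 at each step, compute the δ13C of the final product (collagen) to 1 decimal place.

-42.0 per mil

step 1: δ = (-17.10 + 1000)·(-24.1/1000 + 1) − 1000 = -40.79 per mil
step 2: δ = (-40.79 + 1000)·(-1.3/1000 + 1) − 1000 = -42.03 per mil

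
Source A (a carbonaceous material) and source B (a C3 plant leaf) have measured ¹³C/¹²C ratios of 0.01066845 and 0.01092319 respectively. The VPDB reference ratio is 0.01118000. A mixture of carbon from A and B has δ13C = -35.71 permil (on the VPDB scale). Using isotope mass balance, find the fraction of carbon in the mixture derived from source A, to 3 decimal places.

δ_A = (0.01066845/0.01118000 − 1)×1000 = (0.954244 − 1)×1000 = -45.756 permil
δ_B = (0.01092319/0.01118000 − 1)×1000 = (0.977030 − 1)×1000 = -22.970 permil
f_A = (δ_mix − δ_B)/(δ_A − δ_B) = (-35.71 − (-22.970))/(-45.756 − (-22.970))
f_A = -12.740 / -22.785 = 0.5591

0.559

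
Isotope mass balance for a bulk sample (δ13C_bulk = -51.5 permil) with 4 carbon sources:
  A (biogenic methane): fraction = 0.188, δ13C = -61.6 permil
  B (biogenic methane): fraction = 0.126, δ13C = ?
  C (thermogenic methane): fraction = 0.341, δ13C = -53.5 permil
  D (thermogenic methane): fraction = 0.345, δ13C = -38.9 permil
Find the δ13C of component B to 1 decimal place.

Isotope mass balance: δ_bulk = Σ fᵢ·δᵢ.
-51.5 = 0.188×(-61.6) + 0.126×δ_B + 0.341×(-53.5) + 0.345×(-38.9)
0.126·δ_B = -51.5 − (-43.245) = -8.255
δ_B = -8.255 / 0.126 = -65.52 permil

-65.5 permil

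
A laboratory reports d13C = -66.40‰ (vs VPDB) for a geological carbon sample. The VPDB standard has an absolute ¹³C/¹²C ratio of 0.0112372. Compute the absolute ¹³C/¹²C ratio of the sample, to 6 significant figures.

R_sample = R_standard × (d13C/1000 + 1)
R_sample = 0.0112372 × (-66.40/1000 + 1) = 0.0112372 × 0.933600
R_sample = 0.0104910

0.0104910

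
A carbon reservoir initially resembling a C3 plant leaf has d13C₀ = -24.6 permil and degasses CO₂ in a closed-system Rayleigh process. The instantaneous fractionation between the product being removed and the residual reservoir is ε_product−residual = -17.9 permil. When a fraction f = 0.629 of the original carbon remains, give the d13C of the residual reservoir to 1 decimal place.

Rayleigh residual: δ_res = (δ₀ + 1000)·f^(α−1) − 1000
α = ε/1000 + 1 = 0.98210, so α − 1 = -0.01790
f^(α−1) = 0.629^(-0.01790) = 1.008333
δ_res = (-24.6 + 1000) × 1.008333 − 1000 = 983.528 − 1000 = -16.47 permil

-16.5 permil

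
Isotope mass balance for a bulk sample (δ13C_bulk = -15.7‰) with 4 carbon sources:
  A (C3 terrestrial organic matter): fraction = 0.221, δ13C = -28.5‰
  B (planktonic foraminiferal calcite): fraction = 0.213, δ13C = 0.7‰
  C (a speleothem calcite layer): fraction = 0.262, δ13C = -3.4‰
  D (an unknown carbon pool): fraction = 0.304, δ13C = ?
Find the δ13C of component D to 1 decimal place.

-28.5‰

Isotope mass balance: δ_bulk = Σ fᵢ·δᵢ.
-15.7 = 0.221×(-28.5) + 0.213×(0.7) + 0.262×(-3.4) + 0.304×δ_D
0.304·δ_D = -15.7 − (-7.040) = -8.660
δ_D = -8.660 / 0.304 = -28.49‰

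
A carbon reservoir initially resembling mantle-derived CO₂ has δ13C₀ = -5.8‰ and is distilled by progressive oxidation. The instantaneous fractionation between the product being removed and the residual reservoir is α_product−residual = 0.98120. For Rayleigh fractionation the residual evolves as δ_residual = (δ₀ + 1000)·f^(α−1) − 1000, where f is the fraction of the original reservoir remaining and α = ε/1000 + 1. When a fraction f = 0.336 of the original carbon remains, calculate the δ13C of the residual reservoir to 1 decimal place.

14.8‰

Rayleigh residual: δ_res = (δ₀ + 1000)·f^(α−1) − 1000
α − 1 = -0.01880
f^(α−1) = 0.336^(-0.01880) = 1.020716
δ_res = (-5.8 + 1000) × 1.020716 − 1000 = 1014.796 − 1000 = 14.80‰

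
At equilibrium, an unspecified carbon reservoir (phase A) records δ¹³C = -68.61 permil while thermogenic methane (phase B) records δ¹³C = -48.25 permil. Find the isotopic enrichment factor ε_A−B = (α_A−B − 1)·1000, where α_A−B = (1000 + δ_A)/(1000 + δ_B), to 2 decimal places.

-21.39 permil

α_A−B = (1000 + -68.61) / (1000 + -48.25) = 931.39 / 951.75 = 0.978608
ε_A−B = (0.978608 − 1) × 1000 = -21.392 permil
(The approximation ε ≈ δ_A − δ_B would give -20.36 permil.)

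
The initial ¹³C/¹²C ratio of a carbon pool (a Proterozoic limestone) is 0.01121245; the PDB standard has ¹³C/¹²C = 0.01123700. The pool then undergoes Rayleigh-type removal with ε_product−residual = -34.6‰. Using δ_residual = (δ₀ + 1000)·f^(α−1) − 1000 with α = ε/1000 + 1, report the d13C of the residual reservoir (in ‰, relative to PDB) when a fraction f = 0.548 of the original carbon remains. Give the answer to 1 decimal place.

δ₀ = (0.01121245/0.01123700 − 1)×1000 = (0.997815 − 1)×1000 = -2.185‰
α − 1 = ε/1000 = -0.0346
f^(α−1) = 0.548^(-0.0346) = 1.021029
δ_res = (-2.185 + 1000) × 1.021029 − 1000 = 1018.799 − 1000 = 18.80‰

18.8‰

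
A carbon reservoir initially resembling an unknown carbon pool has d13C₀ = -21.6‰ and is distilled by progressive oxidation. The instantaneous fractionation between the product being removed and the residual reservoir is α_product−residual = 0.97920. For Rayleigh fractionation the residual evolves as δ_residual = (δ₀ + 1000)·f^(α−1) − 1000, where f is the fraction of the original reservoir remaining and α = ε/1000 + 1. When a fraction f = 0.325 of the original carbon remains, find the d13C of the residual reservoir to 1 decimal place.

1.5‰

Rayleigh residual: δ_res = (δ₀ + 1000)·f^(α−1) − 1000
α − 1 = -0.02080
f^(α−1) = 0.325^(-0.02080) = 1.023653
δ_res = (-21.6 + 1000) × 1.023653 − 1000 = 1001.542 − 1000 = 1.54‰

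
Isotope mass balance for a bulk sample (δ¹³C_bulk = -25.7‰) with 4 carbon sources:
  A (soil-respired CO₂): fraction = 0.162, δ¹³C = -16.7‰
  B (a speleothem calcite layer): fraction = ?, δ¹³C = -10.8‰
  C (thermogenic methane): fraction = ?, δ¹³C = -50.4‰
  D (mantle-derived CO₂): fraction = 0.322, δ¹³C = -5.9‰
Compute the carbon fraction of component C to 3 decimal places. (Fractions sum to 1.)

Let f_C and f_B be the unknown fractions; fractions sum to 1 so f_C + f_B = 0.516.
Mass balance: Σ fᵢ·δᵢ = δ_bulk ⇒ f_C·(-50.4) + f_B·(-10.8) = -25.7 − (-4.605) = -21.095
Substitute f_B = 0.516 − f_C:
f_C·(-50.4 − -10.8) = -21.095 − 0.516×(-10.8) = -15.522
f_C = -15.522 / -39.6 = 0.3920

0.392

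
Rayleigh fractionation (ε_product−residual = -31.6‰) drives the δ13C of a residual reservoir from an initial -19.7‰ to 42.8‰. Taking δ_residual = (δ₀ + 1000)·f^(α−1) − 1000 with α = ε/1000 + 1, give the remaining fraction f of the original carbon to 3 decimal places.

0.141

α − 1 = ε/1000 = -0.0316
(δ_res + 1000)/(δ₀ + 1000) = (42.8 + 1000)/(-19.7 + 1000) = 1042.8/980.3 = 1.063756
f = 1.063756^(1/-0.0316) = exp(ln(1.063756)/-0.0316) = exp(0.06181/-0.0316)
f = exp(-1.9559) = 0.1414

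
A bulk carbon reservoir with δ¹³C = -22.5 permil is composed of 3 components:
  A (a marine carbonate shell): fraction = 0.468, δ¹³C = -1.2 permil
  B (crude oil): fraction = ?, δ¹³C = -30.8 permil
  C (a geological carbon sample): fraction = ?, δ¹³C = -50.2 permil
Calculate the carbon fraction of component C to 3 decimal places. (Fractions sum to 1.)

Let f_C and f_B be the unknown fractions; fractions sum to 1 so f_C + f_B = 0.532.
Mass balance: Σ fᵢ·δᵢ = δ_bulk ⇒ f_C·(-50.2) + f_B·(-30.8) = -22.5 − (-0.562) = -21.938
Substitute f_B = 0.532 − f_C:
f_C·(-50.2 − -30.8) = -21.938 − 0.532×(-30.8) = -5.553
f_C = -5.553 / -19.4 = 0.2862

0.286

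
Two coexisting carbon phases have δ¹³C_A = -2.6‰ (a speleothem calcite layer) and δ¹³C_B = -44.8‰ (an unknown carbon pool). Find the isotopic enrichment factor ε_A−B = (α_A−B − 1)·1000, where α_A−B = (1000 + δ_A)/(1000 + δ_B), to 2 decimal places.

α_A−B = (1000 + -2.6) / (1000 + -44.8) = 997.4 / 955.2 = 1.044179
ε_A−B = (1.044179 − 1) × 1000 = 44.179‰
(The approximation ε ≈ δ_A − δ_B would give 42.2‰.)

44.18‰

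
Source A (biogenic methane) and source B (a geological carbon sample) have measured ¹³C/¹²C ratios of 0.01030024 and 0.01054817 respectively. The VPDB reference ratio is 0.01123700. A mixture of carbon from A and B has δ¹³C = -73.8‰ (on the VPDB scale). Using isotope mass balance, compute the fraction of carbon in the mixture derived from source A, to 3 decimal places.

0.567

δ_A = (0.01030024/0.01123700 − 1)×1000 = (0.916636 − 1)×1000 = -83.364‰
δ_B = (0.01054817/0.01123700 − 1)×1000 = (0.938700 − 1)×1000 = -61.300‰
f_A = (δ_mix − δ_B)/(δ_A − δ_B) = (-73.8 − (-61.300))/(-83.364 − (-61.300))
f_A = -12.500 / -22.064 = 0.5665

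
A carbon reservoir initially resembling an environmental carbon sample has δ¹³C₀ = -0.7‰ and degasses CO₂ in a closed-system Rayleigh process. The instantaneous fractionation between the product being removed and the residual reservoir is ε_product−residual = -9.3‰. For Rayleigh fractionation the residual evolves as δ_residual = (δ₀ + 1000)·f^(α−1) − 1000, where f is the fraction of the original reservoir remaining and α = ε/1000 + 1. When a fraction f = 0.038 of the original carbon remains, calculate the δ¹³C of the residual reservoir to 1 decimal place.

Rayleigh residual: δ_res = (δ₀ + 1000)·f^(α−1) − 1000
α = ε/1000 + 1 = 0.99070, so α − 1 = -0.00930
f^(α−1) = 0.038^(-0.00930) = 1.030880
δ_res = (-0.7 + 1000) × 1.030880 − 1000 = 1030.158 − 1000 = 30.16‰

30.2‰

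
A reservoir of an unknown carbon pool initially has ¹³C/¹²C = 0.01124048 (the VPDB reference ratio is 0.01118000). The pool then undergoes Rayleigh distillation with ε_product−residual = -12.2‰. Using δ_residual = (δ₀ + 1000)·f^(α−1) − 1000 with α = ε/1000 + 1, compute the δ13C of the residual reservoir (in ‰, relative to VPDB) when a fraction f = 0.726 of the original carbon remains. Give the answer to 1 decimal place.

δ₀ = (0.01124048/0.01118000 − 1)×1000 = (1.005410 − 1)×1000 = 5.410‰
α − 1 = ε/1000 = -0.0122
f^(α−1) = 0.726^(-0.0122) = 1.003914
δ_res = (5.410 + 1000) × 1.003914 − 1000 = 1009.345 − 1000 = 9.34‰

9.3‰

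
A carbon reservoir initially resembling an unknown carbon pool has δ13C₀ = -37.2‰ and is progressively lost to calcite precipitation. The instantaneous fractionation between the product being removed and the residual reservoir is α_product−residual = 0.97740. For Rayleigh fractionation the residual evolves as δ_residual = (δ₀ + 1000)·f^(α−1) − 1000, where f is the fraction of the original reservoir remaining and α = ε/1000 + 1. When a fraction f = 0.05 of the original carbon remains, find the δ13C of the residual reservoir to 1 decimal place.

Rayleigh residual: δ_res = (δ₀ + 1000)·f^(α−1) − 1000
α − 1 = -0.02260
f^(α−1) = 0.05^(-0.02260) = 1.070048
δ_res = (-37.2 + 1000) × 1.070048 − 1000 = 1030.242 − 1000 = 30.24‰

30.2‰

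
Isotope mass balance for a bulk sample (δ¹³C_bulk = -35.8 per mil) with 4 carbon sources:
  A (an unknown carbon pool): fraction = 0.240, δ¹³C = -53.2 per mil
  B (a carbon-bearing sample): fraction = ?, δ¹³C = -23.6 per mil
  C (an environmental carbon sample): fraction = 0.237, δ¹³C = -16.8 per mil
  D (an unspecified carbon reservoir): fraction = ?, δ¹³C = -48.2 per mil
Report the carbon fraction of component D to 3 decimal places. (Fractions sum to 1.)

Let f_D and f_B be the unknown fractions; fractions sum to 1 so f_D + f_B = 0.523.
Mass balance: Σ fᵢ·δᵢ = δ_bulk ⇒ f_D·(-48.2) + f_B·(-23.6) = -35.8 − (-16.750) = -19.050
Substitute f_B = 0.523 − f_D:
f_D·(-48.2 − -23.6) = -19.050 − 0.523×(-23.6) = -6.708
f_D = -6.708 / -24.6 = 0.2727

0.273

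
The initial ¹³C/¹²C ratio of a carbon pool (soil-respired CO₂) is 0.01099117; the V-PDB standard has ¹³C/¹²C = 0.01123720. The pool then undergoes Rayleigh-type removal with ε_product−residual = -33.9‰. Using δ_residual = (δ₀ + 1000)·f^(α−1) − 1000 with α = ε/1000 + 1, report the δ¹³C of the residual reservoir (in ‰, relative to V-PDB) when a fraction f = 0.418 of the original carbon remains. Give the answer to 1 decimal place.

7.5‰

δ₀ = (0.01099117/0.01123720 − 1)×1000 = (0.978106 − 1)×1000 = -21.894‰
α − 1 = ε/1000 = -0.0339
f^(α−1) = 0.418^(-0.0339) = 1.030012
δ_res = (-21.894 + 1000) × 1.030012 − 1000 = 1007.460 − 1000 = 7.46‰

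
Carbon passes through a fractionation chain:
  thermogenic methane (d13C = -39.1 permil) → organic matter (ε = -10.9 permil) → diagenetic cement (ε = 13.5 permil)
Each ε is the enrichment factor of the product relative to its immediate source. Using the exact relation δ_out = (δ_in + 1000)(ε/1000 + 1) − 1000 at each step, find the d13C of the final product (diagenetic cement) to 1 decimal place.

-36.7 permil

step 1: δ = (-39.10 + 1000)·(-10.9/1000 + 1) − 1000 = -49.57 permil
step 2: δ = (-49.57 + 1000)·(13.5/1000 + 1) − 1000 = -36.74 permil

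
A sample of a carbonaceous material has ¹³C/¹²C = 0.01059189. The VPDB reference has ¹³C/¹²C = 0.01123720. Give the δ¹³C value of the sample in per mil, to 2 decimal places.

δ¹³C = (R_sample / R_standard − 1) × 1000
R_sample / R_standard = 0.01059189 / 0.01123720 = 0.942574
δ¹³C = (0.942574 − 1) × 1000 = -57.426 per mil

-57.43 per mil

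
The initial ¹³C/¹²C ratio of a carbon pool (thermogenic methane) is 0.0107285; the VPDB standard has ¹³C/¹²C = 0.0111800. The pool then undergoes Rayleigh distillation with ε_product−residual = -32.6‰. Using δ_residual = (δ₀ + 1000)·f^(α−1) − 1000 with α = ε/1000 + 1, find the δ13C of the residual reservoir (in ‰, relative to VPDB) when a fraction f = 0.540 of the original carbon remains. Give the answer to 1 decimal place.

δ₀ = (0.0107285/0.0111800 − 1)×1000 = (0.959615 − 1)×1000 = -40.385‰
α − 1 = ε/1000 = -0.0326
f^(α−1) = 0.540^(-0.0326) = 1.020291
δ_res = (-40.385 + 1000) × 1.020291 − 1000 = 979.087 − 1000 = -20.91‰

-20.9‰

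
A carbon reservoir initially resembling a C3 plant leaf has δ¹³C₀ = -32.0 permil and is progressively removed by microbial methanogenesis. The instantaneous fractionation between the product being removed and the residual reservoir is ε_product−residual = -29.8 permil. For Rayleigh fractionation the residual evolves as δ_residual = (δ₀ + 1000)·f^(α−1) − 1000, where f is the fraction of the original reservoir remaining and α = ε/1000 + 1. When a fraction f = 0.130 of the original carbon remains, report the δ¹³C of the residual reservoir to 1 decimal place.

28.7 permil

Rayleigh residual: δ_res = (δ₀ + 1000)·f^(α−1) − 1000
α = ε/1000 + 1 = 0.97020, so α − 1 = -0.02980
f^(α−1) = 0.130^(-0.02980) = 1.062685
δ_res = (-32.0 + 1000) × 1.062685 − 1000 = 1028.679 − 1000 = 28.68 permil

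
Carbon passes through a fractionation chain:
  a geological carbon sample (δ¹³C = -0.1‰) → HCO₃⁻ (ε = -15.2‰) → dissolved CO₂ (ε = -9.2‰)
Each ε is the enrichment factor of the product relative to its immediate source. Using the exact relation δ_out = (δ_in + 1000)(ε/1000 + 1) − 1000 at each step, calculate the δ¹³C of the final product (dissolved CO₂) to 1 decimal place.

step 1: δ = (-0.10 + 1000)·(-15.2/1000 + 1) − 1000 = -15.30‰
step 2: δ = (-15.30 + 1000)·(-9.2/1000 + 1) − 1000 = -24.36‰

-24.4‰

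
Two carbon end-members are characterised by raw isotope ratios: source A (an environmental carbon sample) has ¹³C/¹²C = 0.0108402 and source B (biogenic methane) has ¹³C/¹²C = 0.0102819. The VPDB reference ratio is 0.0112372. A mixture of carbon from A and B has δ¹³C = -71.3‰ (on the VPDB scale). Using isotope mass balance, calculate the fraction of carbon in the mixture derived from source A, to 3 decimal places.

0.276

δ_A = (0.0108402/0.0112372 − 1)×1000 = (0.964671 − 1)×1000 = -35.329‰
δ_B = (0.0102819/0.0112372 − 1)×1000 = (0.914988 − 1)×1000 = -85.012‰
f_A = (δ_mix − δ_B)/(δ_A − δ_B) = (-71.3 − (-85.012))/(-35.329 − (-85.012))
f_A = 13.712 / 49.683 = 0.2760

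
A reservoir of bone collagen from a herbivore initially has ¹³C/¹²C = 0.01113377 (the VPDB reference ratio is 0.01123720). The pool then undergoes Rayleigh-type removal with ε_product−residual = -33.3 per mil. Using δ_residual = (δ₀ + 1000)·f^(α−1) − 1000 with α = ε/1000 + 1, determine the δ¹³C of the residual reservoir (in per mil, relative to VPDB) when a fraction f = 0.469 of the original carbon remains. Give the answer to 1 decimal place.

16.1 per mil

δ₀ = (0.01113377/0.01123720 − 1)×1000 = (0.990796 − 1)×1000 = -9.204 per mil
α − 1 = ε/1000 = -0.0333
f^(α−1) = 0.469^(-0.0333) = 1.025534
δ_res = (-9.204 + 1000) × 1.025534 − 1000 = 1016.094 − 1000 = 16.09 per mil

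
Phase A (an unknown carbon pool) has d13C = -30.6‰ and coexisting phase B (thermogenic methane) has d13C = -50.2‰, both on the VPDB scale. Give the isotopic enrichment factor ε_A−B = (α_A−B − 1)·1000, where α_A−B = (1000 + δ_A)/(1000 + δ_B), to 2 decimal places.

α_A−B = (1000 + -30.6) / (1000 + -50.2) = 969.4 / 949.8 = 1.020636
ε_A−B = (1.020636 − 1) × 1000 = 20.636‰
(The approximation ε ≈ δ_A − δ_B would give 19.6‰.)

20.64‰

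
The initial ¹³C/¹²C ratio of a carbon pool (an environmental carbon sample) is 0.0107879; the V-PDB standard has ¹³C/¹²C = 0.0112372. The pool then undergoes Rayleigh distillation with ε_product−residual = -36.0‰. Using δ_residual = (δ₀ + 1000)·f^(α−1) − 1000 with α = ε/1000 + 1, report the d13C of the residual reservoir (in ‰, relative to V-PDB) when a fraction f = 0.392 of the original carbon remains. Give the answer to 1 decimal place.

-7.1‰

δ₀ = (0.0107879/0.0112372 − 1)×1000 = (0.960017 − 1)×1000 = -39.983‰
α − 1 = ε/1000 = -0.0360
f^(α−1) = 0.392^(-0.0360) = 1.034289
δ_res = (-39.983 + 1000) × 1.034289 − 1000 = 992.934 − 1000 = -7.07‰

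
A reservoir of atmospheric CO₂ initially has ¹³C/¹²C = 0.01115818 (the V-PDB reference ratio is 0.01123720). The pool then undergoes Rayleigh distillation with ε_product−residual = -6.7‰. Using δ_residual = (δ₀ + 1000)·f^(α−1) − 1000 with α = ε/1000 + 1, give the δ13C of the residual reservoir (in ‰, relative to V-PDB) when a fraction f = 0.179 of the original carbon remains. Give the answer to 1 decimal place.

4.5‰

δ₀ = (0.01115818/0.01123720 − 1)×1000 = (0.992968 − 1)×1000 = -7.032‰
α − 1 = ε/1000 = -0.0067
f^(α−1) = 0.179^(-0.0067) = 1.011593
δ_res = (-7.032 + 1000) × 1.011593 − 1000 = 1004.480 − 1000 = 4.48‰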